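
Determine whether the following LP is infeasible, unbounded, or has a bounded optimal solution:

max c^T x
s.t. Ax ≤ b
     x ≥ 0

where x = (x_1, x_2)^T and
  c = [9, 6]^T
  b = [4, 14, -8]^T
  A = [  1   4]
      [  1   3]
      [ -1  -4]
One constraint requires x_1 + 4x_2 ≤ 4, while the constraint -x_1 - 4x_2 ≤ -8 is equivalent to x_1 + 4x_2 ≥ 8. Together they would need 8 ≤ x_1 + 4x_2 ≤ 4, which is impossible since 8 > 4. No point satisfies all constraints.

Infeasible: no point satisfies all constraints simultaneously.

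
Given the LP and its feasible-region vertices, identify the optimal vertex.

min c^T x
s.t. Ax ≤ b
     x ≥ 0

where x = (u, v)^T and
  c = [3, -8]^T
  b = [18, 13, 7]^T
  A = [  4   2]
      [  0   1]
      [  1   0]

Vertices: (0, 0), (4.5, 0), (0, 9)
(0, 9) with z = -72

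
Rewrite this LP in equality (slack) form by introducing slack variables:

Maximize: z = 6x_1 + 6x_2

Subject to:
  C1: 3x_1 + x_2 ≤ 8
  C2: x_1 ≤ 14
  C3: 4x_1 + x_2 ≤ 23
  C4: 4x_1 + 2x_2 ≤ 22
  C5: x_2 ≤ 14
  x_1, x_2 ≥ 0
max z = 6x_1 + 6x_2

s.t.
  3x_1 + x_2 + s1 = 8
  x_1 + s2 = 14
  4x_1 + x_2 + s3 = 23
  4x_1 + 2x_2 + s4 = 22
  x_2 + s5 = 14
  x_1, x_2, s1, s2, s3, s4, s5 ≥ 0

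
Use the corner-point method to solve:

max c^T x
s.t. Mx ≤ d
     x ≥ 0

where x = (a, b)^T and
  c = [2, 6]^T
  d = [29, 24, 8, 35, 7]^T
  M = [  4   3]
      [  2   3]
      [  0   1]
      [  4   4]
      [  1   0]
a = 0, b = 8, z = 48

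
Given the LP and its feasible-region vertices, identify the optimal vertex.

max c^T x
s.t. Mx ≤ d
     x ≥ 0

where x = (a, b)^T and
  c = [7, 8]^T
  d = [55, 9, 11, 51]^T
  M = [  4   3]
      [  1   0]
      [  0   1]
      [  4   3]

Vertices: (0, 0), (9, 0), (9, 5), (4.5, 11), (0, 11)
Evaluating z = 7a + 8b at each vertex:
  (0, 0): z = 0
  (9, 0): z = 63
  (9, 5): z = 103
  (4.5, 11): z = 119.5
  (0, 11): z = 88

The largest value is z = 119.5, attained at (4.5, 11).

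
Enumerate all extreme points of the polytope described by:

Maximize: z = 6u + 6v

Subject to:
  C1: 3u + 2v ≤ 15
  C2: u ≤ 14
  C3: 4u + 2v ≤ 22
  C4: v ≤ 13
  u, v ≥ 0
Each vertex is the intersection of two constraint boundaries that also satisfies all remaining constraints:
  u = 0 and v = 0 → (0, 0)
  3u + 2v = 15 and v = 0 → (5, 0)
  3u + 2v = 15 and u = 0 → (0, 7.5)

Vertices: (0, 0), (5, 0), (0, 7.5)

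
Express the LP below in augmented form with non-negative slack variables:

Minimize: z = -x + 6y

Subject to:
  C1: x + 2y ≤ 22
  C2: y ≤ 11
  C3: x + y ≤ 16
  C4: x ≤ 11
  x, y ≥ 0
min z = -x + 6y

s.t.
  x + 2y + s1 = 22
  y + s2 = 11
  x + y + s3 = 16
  x + s4 = 11
  x, y, s1, s2, s3, s4 ≥ 0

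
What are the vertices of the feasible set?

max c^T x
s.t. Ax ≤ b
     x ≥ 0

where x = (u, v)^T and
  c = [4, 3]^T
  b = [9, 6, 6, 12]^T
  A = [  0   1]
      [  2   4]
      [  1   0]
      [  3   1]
Each vertex is the intersection of two constraint boundaries that also satisfies all remaining constraints:
  u = 0 and v = 0 → (0, 0)
  2u + 4v = 6 and v = 0 → (3, 0)
  2u + 4v = 6 and u = 0 → (0, 1.5)

Vertices: (0, 0), (3, 0), (0, 1.5)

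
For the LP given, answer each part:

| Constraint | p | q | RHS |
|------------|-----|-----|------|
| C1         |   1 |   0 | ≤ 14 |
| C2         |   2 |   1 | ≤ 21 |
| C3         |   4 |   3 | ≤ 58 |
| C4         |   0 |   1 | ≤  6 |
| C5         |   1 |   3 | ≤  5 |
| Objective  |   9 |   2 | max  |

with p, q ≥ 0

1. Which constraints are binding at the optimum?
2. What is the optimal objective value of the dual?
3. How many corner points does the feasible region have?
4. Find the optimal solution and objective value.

1. C5, q ≥ 0
2. 45 (by strong duality, equal to the primal optimum)
3. 3
4. p = 5, q = 0, z = 45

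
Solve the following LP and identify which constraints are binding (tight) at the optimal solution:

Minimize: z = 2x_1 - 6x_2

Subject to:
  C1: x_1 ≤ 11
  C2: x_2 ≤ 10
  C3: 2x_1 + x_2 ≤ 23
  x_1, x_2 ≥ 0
Optimal: x_1 = 0, x_2 = 10
Slack at optimum:
  C1: slack = 11
  C2: slack = 0 (binding)
  C3: slack = 13
  x_1 ≥ 0: x_1 = 0 (binding)
  x_2 ≥ 0: x_2 = 10
Binding constraints: C2, x_1 ≥ 0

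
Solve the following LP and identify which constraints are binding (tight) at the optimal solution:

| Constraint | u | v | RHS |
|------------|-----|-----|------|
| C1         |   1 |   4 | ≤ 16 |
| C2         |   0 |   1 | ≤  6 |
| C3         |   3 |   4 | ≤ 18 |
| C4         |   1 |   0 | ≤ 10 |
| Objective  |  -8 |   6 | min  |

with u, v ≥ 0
Optimal: u = 6, v = 0
Slack at optimum:
  C1: slack = 10
  C2: slack = 6
  C3: slack = 0 (binding)
  C4: slack = 4
  u ≥ 0: u = 6
  v ≥ 0: v = 0 (binding)
Binding constraints: C3, v ≥ 0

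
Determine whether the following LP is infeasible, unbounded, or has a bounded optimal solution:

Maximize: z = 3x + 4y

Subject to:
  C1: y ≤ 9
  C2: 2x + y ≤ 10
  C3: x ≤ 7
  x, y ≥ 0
The point (0.5, 9) satisfies every constraint, so the LP is feasible; the constraints give x ≤ 7 and y ≤ 9, which with x, y ≥ 0 keep the feasible region inside a bounded box. A feasible, bounded LP attains a finite optimum at a vertex.

Bounded optimum: z* = 37.5 at (0.5, 9).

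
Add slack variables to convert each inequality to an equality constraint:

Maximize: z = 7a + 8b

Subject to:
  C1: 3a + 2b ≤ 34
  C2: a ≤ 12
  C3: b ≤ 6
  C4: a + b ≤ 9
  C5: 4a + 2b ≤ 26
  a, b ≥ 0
max z = 7a + 8b

s.t.
  3a + 2b + s1 = 34
  a + s2 = 12
  b + s3 = 6
  a + b + s4 = 9
  4a + 2b + s5 = 26
  a, b, s1, s2, s3, s4, s5 ≥ 0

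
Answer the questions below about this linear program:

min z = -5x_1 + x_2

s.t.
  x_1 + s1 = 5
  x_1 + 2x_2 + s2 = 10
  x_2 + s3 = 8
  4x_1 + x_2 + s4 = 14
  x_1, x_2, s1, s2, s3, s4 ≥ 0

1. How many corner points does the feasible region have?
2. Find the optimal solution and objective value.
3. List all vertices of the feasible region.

1. 4
2. x_1 = 3.5, x_2 = 0, z = -17.5
3. (0, 0), (3.5, 0), (2.571, 3.714), (0, 5)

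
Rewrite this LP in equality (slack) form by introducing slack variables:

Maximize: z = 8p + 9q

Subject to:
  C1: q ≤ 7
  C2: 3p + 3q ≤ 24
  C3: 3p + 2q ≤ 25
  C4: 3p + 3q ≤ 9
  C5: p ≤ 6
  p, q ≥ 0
max z = 8p + 9q

s.t.
  q + s1 = 7
  3p + 3q + s2 = 24
  3p + 2q + s3 = 25
  3p + 3q + s4 = 9
  p + s5 = 6
  p, q, s1, s2, s3, s4, s5 ≥ 0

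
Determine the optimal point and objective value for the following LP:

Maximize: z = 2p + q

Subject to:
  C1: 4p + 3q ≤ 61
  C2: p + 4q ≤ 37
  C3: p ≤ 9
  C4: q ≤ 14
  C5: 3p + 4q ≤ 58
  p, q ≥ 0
p = 9, q = 7, z = 25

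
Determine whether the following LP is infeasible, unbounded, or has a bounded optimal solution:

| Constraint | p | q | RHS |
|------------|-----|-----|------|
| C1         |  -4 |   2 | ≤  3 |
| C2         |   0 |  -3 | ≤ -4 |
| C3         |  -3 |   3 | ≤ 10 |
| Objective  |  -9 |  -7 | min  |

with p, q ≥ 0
Feasible point: (1, 2) satisfies every constraint, so the LP is feasible.
Direction d = (1, 0): for each constraint row a, a·d ≤ 0 —
  (-4)(1) + (2)(0) = -4 ≤ 0
  (0)(1) + (-3)(0) = 0 ≤ 0
  (-3)(1) + (3)(0) = -3 ≤ 0
and d ≥ 0, so (1, 2) + t·d stays feasible for every t ≥ 0. Along this ray z = -9p - 7q changes by -9 per unit t, so z → −∞.

Unbounded — the objective can decrease without bound over the feasible region.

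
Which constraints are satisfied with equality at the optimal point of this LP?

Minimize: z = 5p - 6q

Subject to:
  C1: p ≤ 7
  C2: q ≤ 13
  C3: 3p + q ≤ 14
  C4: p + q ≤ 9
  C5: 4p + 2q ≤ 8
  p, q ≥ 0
Optimal: p = 0, q = 4
Slack at optimum:
  C1: slack = 7
  C2: slack = 9
  C3: slack = 10
  C4: slack = 5
  C5: slack = 0 (binding)
  p ≥ 0: p = 0 (binding)
  q ≥ 0: q = 4
Binding constraints: C5, p ≥ 0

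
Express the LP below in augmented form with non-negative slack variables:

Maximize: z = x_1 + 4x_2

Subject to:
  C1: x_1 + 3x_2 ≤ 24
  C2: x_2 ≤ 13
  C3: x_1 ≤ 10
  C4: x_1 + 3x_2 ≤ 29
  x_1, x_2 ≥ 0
max z = x_1 + 4x_2

s.t.
  x_1 + 3x_2 + s1 = 24
  x_2 + s2 = 13
  x_1 + s3 = 10
  x_1 + 3x_2 + s4 = 29
  x_1, x_2, s1, s2, s3, s4 ≥ 0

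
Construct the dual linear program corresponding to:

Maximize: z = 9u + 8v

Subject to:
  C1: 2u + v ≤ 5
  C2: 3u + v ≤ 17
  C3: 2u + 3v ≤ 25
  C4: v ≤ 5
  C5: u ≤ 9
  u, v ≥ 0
Minimize: z = 5y1 + 17y2 + 25y3 + 5y4 + 9y5

Subject to:
  C1: -2y1 - 3y2 - 2y3 - y5 ≤ -9
  C2: -y1 - y2 - 3y3 - y4 ≤ -8
  y1, y2, y3, y4, y5 ≥ 0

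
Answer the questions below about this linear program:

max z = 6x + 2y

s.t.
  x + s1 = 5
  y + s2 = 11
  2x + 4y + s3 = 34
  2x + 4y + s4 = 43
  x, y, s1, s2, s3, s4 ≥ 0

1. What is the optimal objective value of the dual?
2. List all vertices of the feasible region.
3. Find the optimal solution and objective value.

1. 42 (by strong duality, equal to the primal optimum)
2. (0, 0), (5, 0), (5, 6), (0, 8.5)
3. x = 5, y = 6, z = 42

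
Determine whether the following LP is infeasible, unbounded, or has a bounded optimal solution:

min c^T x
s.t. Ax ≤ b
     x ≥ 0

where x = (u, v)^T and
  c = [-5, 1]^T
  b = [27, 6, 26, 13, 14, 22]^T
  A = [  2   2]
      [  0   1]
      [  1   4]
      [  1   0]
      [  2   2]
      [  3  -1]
The point (7, 0) satisfies every constraint, so the LP is feasible; the constraints give u ≤ 13 and v ≤ 6, which with u, v ≥ 0 keep the feasible region inside a bounded box. A feasible, bounded LP attains a finite optimum at a vertex.

Evaluating z = -5u + v at each vertex:
  (0, 0): z = 0
  (7, 0): z = -35
  (1, 6): z = 1
  (0, 6): z = 6

Feasible with finite optimum z* = -35 at (7, 0).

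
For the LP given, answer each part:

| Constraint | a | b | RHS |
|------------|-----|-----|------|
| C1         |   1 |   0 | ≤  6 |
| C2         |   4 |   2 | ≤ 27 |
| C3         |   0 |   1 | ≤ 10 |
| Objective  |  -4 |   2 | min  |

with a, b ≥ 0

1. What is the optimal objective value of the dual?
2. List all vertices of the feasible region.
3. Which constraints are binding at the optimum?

1. -24 (by strong duality, equal to the primal optimum)
2. (0, 0), (6, 0), (6, 1.5), (1.75, 10), (0, 10)
3. C1, b ≥ 0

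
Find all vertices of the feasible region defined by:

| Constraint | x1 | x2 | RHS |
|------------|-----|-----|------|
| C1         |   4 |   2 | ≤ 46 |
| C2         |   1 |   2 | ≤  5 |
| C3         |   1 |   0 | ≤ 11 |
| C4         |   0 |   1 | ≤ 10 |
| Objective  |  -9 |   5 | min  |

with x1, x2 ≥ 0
Each vertex is the intersection of two constraint boundaries that also satisfies all remaining constraints:
  x1 = 0 and x2 = 0 → (0, 0)
  x1 + 2x2 = 5 and x2 = 0 → (5, 0)
  x1 + 2x2 = 5 and x1 = 0 → (0, 2.5)

Vertices: (0, 0), (5, 0), (0, 2.5)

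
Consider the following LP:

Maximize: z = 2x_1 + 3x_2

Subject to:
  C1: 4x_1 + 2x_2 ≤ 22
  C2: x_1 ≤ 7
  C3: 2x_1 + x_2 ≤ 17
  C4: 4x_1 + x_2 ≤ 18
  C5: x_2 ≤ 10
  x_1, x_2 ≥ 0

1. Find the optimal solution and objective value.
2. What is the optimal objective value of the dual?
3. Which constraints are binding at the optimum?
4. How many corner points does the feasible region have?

1. x_1 = 0.5, x_2 = 10, z = 31
2. 31 (by strong duality, equal to the primal optimum)
3. C1, C5
4. 5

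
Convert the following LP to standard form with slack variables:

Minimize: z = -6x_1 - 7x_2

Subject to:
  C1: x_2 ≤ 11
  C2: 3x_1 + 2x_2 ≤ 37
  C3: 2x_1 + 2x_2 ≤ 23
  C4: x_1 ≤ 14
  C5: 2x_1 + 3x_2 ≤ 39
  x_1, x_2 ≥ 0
min z = -6x_1 - 7x_2

s.t.
  x_2 + s1 = 11
  3x_1 + 2x_2 + s2 = 37
  2x_1 + 2x_2 + s3 = 23
  x_1 + s4 = 14
  2x_1 + 3x_2 + s5 = 39
  x_1, x_2, s1, s2, s3, s4, s5 ≥ 0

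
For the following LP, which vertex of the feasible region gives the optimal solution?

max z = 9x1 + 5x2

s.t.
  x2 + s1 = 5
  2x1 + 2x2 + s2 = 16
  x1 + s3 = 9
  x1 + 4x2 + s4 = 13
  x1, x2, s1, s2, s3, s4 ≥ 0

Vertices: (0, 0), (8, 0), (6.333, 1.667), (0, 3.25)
(8, 0) with z = 72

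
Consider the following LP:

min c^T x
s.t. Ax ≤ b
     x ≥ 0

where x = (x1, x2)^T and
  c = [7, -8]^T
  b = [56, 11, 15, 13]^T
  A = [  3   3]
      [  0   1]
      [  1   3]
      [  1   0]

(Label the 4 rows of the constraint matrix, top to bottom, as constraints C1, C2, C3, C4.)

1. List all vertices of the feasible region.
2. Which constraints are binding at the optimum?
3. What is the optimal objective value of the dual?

1. (0, 0), (13, 0), (13, 0.6667), (0, 5)
2. C3, x1 ≥ 0
3. -40 (by strong duality, equal to the primal optimum)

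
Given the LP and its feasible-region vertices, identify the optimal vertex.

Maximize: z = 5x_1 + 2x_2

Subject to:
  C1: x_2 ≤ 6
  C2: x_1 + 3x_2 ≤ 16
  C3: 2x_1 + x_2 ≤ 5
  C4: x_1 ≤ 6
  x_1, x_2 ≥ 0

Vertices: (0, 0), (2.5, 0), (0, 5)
(2.5, 0) with z = 12.5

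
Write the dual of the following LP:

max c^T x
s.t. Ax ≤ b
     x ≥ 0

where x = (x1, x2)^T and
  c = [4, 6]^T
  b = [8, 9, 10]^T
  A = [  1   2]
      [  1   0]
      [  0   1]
Minimize: z = 8y1 + 9y2 + 10y3

Subject to:
  C1: -y1 - y2 ≤ -4
  C2: -2y1 - y3 ≤ -6
  y1, y2, y3 ≥ 0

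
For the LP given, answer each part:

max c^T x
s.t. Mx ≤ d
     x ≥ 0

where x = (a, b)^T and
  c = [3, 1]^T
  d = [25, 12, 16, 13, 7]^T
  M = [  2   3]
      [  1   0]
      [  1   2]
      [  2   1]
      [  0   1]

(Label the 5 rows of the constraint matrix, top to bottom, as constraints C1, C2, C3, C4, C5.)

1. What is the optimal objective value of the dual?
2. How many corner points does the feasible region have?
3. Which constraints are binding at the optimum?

1. 19.5 (by strong duality, equal to the primal optimum)
2. 5
3. C4, b ≥ 0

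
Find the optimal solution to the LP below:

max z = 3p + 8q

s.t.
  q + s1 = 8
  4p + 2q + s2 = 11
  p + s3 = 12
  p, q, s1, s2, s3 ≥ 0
Each vertex is the intersection of two constraint boundaries that also satisfies all remaining constraints:
  p = 0 and q = 0 → (0, 0)
  4p + 2q = 11 and q = 0 → (2.75, 0)
  4p + 2q = 11 and p = 0 → (0, 5.5)

Evaluating z = 3p + 8q at each vertex:
  (0, 0): z = 0
  (2.75, 0): z = 8.25
  (0, 5.5): z = 44

The maximum is at (0, 5.5) with z = 44.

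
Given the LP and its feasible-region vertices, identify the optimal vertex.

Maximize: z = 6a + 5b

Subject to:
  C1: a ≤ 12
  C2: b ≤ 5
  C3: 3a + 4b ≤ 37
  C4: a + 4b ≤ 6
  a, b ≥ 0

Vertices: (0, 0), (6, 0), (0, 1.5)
Evaluating z = 6a + 5b at each vertex:
  (0, 0): z = 0
  (6, 0): z = 36
  (0, 1.5): z = 7.5

The largest value is z = 36, attained at (6, 0).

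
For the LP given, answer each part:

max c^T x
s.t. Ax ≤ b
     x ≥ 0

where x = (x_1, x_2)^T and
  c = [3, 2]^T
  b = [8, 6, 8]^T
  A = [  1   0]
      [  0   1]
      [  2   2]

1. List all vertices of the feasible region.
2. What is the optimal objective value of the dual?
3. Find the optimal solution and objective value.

1. (0, 0), (4, 0), (0, 4)
2. 12 (by strong duality, equal to the primal optimum)
3. x_1 = 4, x_2 = 0, z = 12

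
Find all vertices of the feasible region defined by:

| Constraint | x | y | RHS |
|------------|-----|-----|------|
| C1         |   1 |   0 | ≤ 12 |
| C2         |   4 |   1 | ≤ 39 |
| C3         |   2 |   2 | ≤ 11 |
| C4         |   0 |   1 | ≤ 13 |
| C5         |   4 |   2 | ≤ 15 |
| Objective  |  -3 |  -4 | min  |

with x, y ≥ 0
Each vertex is the intersection of two constraint boundaries that also satisfies all remaining constraints:
  x = 0 and y = 0 → (0, 0)
  4x + 2y = 15 and y = 0 → (3.75, 0)
  2x + 2y = 11 and 4x + 2y = 15 → (2, 3.5)
  2x + 2y = 11 and x = 0 → (0, 5.5)

Vertices: (0, 0), (3.75, 0), (2, 3.5), (0, 5.5)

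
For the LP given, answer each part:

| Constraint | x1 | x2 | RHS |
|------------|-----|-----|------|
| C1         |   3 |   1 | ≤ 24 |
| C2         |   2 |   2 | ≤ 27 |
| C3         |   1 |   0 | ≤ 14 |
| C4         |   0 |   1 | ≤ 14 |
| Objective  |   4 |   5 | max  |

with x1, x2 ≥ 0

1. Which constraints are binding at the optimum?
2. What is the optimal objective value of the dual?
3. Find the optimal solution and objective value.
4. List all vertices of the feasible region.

1. C2, x1 ≥ 0
2. 67.5 (by strong duality, equal to the primal optimum)
3. x1 = 0, x2 = 13.5, z = 67.5
4. (0, 0), (8, 0), (5.25, 8.25), (0, 13.5)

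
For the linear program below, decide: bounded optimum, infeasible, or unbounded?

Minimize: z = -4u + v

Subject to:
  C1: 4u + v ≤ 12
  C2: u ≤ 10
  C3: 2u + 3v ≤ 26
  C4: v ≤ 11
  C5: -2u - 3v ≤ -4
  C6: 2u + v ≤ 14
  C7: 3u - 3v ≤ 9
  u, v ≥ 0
The point (3, 0) satisfies every constraint, so the LP is feasible; the constraints give u ≤ 10 and v ≤ 11, which with u, v ≥ 0 keep the feasible region inside a bounded box. A feasible, bounded LP attains a finite optimum at a vertex.

Evaluating z = -4u + v at each vertex:
  (0, 1.333): z = 1.333
  (2, 0): z = -8
  (3, 0): z = -12
  (1, 8): z = 4
  (0, 8.667): z = 8.667

Bounded optimum: z* = -12 at (3, 0).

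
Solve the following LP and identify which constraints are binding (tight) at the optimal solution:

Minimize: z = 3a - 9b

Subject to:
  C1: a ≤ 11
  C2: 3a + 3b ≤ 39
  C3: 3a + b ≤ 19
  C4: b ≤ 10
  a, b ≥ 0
Optimal: a = 0, b = 10
Binding: C4, a ≥ 0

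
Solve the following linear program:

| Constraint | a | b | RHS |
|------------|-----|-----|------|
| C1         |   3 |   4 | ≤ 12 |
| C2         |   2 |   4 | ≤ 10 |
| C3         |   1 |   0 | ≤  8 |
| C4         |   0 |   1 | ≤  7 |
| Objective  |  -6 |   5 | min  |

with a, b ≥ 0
a = 4, b = 0, z = -24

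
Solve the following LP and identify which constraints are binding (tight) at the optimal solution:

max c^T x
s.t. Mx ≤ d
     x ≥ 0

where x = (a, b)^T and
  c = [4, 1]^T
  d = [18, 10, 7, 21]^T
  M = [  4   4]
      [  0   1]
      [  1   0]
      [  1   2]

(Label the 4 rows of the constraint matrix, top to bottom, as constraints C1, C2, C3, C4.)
Optimal: a = 4.5, b = 0
Binding: C1, b ≥ 0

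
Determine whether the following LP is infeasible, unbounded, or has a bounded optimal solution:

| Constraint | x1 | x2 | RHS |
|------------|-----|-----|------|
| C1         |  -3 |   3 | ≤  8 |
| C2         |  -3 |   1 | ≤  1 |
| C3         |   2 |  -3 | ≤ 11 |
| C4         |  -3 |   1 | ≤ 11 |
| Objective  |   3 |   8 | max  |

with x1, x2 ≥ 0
Feasible point: (0, 0) satisfies every constraint, so the LP is feasible.
Direction d = (1, 1): for each constraint row a, a·d ≤ 0 —
  (-3)(1) + (3)(1) = 0 ≤ 0
  (-3)(1) + (1)(1) = -2 ≤ 0
  (2)(1) + (-3)(1) = -1 ≤ 0
  (-3)(1) + (1)(1) = -2 ≤ 0
and d ≥ 0, so (0, 0) + t·d stays feasible for every t ≥ 0. Along this ray z = 3x1 + 8x2 changes by 11 per unit t, so z → +∞.

Unbounded — the objective can increase without bound over the feasible region.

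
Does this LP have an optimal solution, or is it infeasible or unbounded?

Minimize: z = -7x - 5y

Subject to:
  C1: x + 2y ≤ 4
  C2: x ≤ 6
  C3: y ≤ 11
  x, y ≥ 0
The point (4, 0) satisfies every constraint, so the LP is feasible; the constraints give x ≤ 6 and y ≤ 11, which with x, y ≥ 0 keep the feasible region inside a bounded box. A feasible, bounded LP attains a finite optimum at a vertex.

Evaluating z = -7x - 5y at each vertex:
  (0, 0): z = 0
  (4, 0): z = -28
  (0, 2): z = -10

Feasible with finite optimum z* = -28 at (4, 0).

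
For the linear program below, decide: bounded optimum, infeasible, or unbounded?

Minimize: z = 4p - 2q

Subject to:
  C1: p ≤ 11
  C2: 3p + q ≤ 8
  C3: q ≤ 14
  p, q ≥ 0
The point (0, 8) satisfies every constraint, so the LP is feasible; the constraints give p ≤ 11 and q ≤ 14, which with p, q ≥ 0 keep the feasible region inside a bounded box. A feasible, bounded LP attains a finite optimum at a vertex.

Evaluating z = 4p - 2q at each vertex:
  (0, 0): z = 0
  (2.667, 0): z = 10.67
  (0, 8): z = -16

Bounded optimum: z* = -16 at (0, 8).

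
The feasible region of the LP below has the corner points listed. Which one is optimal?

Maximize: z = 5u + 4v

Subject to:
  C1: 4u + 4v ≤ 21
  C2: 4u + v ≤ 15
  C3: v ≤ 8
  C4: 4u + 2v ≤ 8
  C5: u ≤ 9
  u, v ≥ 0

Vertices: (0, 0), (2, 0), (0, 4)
(0, 4) with z = 16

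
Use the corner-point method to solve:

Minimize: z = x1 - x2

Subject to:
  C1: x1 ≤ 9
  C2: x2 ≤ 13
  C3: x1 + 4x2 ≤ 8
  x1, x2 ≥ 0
x1 = 0, x2 = 2, z = -2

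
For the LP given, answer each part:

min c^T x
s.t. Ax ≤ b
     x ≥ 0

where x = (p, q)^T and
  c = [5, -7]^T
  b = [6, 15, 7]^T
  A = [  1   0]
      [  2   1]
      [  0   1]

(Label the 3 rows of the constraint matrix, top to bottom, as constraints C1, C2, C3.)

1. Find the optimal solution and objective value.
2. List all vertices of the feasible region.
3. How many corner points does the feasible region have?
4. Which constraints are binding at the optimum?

1. p = 0, q = 7, z = -49
2. (0, 0), (6, 0), (6, 3), (4, 7), (0, 7)
3. 5
4. C3, p ≥ 0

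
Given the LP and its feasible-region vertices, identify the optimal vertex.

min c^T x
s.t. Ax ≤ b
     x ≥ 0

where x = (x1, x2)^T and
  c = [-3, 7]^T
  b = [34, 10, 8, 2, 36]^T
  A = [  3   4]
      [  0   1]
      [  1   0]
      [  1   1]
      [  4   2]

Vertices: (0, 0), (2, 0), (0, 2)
Evaluating z = -3x1 + 7x2 at each vertex:
  (0, 0): z = 0
  (2, 0): z = -6
  (0, 2): z = 14

The smallest value is z = -6, attained at (2, 0).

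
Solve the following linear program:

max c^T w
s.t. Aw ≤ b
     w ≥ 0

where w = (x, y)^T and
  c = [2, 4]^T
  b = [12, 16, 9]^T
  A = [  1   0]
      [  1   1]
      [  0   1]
x = 7, y = 9, z = 50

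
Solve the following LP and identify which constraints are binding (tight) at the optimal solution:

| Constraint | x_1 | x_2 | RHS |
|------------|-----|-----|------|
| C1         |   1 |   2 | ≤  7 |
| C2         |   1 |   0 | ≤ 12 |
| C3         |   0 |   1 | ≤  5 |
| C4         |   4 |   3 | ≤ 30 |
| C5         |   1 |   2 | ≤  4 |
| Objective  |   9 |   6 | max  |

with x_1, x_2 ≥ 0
Optimal: x_1 = 4, x_2 = 0
Slack at optimum:
  C1: slack = 3
  C2: slack = 8
  C3: slack = 5
  C4: slack = 14
  C5: slack = 0 (binding)
  x_1 ≥ 0: x_1 = 4
  x_2 ≥ 0: x_2 = 0 (binding)
Binding constraints: C5, x_2 ≥ 0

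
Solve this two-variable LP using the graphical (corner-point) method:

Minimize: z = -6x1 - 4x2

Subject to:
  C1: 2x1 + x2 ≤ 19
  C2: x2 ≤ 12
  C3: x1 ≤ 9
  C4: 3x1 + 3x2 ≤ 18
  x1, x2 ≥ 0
x1 = 6, x2 = 0, z = -36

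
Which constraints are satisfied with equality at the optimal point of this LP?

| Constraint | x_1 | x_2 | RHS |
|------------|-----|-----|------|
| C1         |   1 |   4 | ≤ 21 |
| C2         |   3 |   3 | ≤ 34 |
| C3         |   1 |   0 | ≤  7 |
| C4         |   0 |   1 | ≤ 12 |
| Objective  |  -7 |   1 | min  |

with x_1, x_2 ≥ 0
Optimal: x_1 = 7, x_2 = 0
Binding: C3, x_2 ≥ 0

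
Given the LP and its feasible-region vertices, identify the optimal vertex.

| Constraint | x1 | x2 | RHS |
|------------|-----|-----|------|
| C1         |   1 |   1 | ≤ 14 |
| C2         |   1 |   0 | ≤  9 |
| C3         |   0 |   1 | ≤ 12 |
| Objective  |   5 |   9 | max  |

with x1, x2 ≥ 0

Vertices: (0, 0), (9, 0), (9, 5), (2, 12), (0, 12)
Evaluating z = 5x1 + 9x2 at each vertex:
  (0, 0): z = 0
  (9, 0): z = 45
  (9, 5): z = 90
  (2, 12): z = 118
  (0, 12): z = 108

The largest value is z = 118, attained at (2, 12).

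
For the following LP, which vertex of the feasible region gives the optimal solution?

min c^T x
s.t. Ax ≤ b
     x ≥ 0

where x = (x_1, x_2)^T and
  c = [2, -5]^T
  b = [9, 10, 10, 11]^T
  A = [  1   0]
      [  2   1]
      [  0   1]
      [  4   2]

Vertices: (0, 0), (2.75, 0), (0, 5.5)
Evaluating z = 2x_1 - 5x_2 at each vertex:
  (0, 0): z = 0
  (2.75, 0): z = 5.5
  (0, 5.5): z = -27.5

The smallest value is z = -27.5, attained at (0, 5.5).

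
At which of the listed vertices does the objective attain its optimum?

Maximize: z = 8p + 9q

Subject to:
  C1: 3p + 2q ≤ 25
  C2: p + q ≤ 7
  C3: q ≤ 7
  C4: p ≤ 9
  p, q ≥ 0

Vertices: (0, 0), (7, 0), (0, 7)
(0, 7) with z = 63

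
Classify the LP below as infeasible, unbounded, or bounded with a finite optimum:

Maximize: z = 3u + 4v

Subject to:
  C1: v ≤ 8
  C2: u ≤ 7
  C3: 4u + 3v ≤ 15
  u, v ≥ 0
The point (0, 5) satisfies every constraint, so the LP is feasible; the constraints give u ≤ 7 and v ≤ 8, which with u, v ≥ 0 keep the feasible region inside a bounded box. A feasible, bounded LP attains a finite optimum at a vertex.

Evaluating z = 3u + 4v at each vertex:
  (0, 0): z = 0
  (3.75, 0): z = 11.25
  (0, 5): z = 20

The LP has an optimal solution: (0, 5) with z = 20.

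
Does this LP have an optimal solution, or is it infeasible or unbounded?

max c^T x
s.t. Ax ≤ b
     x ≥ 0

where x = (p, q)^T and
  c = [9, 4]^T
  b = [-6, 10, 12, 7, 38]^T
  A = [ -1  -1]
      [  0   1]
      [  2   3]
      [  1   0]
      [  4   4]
The point (6, 0) satisfies every constraint, so the LP is feasible; the constraints give p ≤ 7 and q ≤ 10, which with p, q ≥ 0 keep the feasible region inside a bounded box. A feasible, bounded LP attains a finite optimum at a vertex.

Evaluating z = 9p + 4q at each vertex:
  (6, 0): z = 54

Feasible with finite optimum z* = 54 at (6, 0).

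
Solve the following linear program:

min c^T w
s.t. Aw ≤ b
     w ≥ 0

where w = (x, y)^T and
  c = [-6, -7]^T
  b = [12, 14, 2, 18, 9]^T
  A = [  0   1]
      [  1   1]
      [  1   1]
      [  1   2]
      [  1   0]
x = 0, y = 2, z = -14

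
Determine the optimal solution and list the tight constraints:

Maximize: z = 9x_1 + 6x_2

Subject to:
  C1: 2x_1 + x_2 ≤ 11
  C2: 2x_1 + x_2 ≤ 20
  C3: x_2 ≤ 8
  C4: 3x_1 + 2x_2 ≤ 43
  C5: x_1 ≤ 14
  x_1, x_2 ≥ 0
Optimal: x_1 = 1.5, x_2 = 8
Slack at optimum:
  C1: slack = 0 (binding)
  C2: slack = 9
  C3: slack = 0 (binding)
  C4: slack = 22.5
  C5: slack = 12.5
  x_1 ≥ 0: x_1 = 1.5
  x_2 ≥ 0: x_2 = 8
Binding constraints: C1, C3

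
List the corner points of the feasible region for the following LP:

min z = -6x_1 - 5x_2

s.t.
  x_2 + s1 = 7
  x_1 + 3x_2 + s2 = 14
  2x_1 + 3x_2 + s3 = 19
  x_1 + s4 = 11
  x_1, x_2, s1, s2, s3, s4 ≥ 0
Each vertex is the intersection of two constraint boundaries that also satisfies all remaining constraints:
  x_1 = 0 and x_2 = 0 → (0, 0)
  2x_1 + 3x_2 = 19 and x_2 = 0 → (9.5, 0)
  x_1 + 3x_2 = 14 and 2x_1 + 3x_2 = 19 → (5, 3)
  x_1 + 3x_2 = 14 and x_1 = 0 → (0, 4.667)

Vertices: (0, 0), (9.5, 0), (5, 3), (0, 4.667)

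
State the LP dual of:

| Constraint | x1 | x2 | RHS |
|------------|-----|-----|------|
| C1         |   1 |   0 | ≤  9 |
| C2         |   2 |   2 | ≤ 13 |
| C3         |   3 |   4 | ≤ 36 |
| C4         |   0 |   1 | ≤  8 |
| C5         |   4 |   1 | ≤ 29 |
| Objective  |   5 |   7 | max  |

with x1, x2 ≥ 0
Minimize: z = 9y1 + 13y2 + 36y3 + 8y4 + 29y5

Subject to:
  C1: -y1 - 2y2 - 3y3 - 4y5 ≤ -5
  C2: -2y2 - 4y3 - y4 - y5 ≤ -7
  y1, y2, y3, y4, y5 ≥ 0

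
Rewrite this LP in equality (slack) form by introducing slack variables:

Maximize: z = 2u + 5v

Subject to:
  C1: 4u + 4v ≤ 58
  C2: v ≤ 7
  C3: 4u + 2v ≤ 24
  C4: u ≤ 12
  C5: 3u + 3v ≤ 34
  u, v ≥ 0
max z = 2u + 5v

s.t.
  4u + 4v + s1 = 58
  v + s2 = 7
  4u + 2v + s3 = 24
  u + s4 = 12
  3u + 3v + s5 = 34
  u, v, s1, s2, s3, s4, s5 ≥ 0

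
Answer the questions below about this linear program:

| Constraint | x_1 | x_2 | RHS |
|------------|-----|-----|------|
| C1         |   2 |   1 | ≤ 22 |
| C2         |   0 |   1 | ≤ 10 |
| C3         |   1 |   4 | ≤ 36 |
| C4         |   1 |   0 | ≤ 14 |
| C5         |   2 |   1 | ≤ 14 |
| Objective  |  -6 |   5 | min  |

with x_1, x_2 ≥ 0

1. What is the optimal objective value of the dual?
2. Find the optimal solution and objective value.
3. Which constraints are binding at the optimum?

1. -42 (by strong duality, equal to the primal optimum)
2. x_1 = 7, x_2 = 0, z = -42
3. C5, x_2 ≥ 0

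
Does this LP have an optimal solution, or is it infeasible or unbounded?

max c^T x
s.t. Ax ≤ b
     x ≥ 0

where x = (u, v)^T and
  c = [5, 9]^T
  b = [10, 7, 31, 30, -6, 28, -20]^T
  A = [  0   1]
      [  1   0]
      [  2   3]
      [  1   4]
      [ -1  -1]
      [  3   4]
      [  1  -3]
The point (0, 7) satisfies every constraint, so the LP is feasible; the constraints give u ≤ 7 and v ≤ 10, which with u, v ≥ 0 keep the feasible region inside a bounded box. A feasible, bounded LP attains a finite optimum at a vertex.

Evaluating z = 5u + 9v at each vertex:
  (0, 6.667): z = 60
  (0.3077, 6.769): z = 62.46
  (0, 7): z = 63

The LP has an optimal solution: (0, 7) with z = 63.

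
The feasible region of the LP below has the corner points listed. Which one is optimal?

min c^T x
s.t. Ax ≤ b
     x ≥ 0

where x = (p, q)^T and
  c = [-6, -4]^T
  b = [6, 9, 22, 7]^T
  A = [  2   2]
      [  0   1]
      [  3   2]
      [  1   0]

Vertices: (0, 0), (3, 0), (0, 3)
Evaluating z = -6p - 4q at each vertex:
  (0, 0): z = 0
  (3, 0): z = -18
  (0, 3): z = -12

The smallest value is z = -18, attained at (3, 0).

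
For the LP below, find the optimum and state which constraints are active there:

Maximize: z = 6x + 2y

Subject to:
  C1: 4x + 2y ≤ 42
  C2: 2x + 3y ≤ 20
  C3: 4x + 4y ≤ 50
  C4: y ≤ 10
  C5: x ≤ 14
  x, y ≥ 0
Optimal: x = 10, y = 0
Slack at optimum:
  C1: slack = 2
  C2: slack = 0 (binding)
  C3: slack = 10
  C4: slack = 10
  C5: slack = 4
  x ≥ 0: x = 10
  y ≥ 0: y = 0 (binding)
Binding constraints: C2, y ≥ 0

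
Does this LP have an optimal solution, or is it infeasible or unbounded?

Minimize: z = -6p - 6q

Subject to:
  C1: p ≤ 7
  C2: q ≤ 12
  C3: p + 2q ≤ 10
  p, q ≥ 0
The point (7, 1.5) satisfies every constraint, so the LP is feasible; the constraints give p ≤ 7 and q ≤ 12, which with p, q ≥ 0 keep the feasible region inside a bounded box. A feasible, bounded LP attains a finite optimum at a vertex.

The LP has an optimal solution: (7, 1.5) with z = -51.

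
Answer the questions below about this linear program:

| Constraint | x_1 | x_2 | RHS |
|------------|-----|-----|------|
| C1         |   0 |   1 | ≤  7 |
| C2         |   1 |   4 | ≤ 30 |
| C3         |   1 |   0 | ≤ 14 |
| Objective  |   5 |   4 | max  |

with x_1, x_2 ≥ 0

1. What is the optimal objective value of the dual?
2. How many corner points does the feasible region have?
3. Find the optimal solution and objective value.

1. 86 (by strong duality, equal to the primal optimum)
2. 5
3. x_1 = 14, x_2 = 4, z = 86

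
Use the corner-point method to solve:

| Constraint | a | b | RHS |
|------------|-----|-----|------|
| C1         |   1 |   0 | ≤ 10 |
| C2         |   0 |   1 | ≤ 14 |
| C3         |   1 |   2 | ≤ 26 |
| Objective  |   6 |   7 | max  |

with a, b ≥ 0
Each vertex is the intersection of two constraint boundaries that also satisfies all remaining constraints:
  a = 0 and b = 0 → (0, 0)
  a = 10 and b = 0 → (10, 0)
  a = 10 and a + 2b = 26 → (10, 8)
  a + 2b = 26 and a = 0 → (0, 13)

Evaluating z = 6a + 7b at each vertex:
  (0, 0): z = 0
  (10, 0): z = 60
  (10, 8): z = 116
  (0, 13): z = 91

The maximum is at (10, 8) with z = 116.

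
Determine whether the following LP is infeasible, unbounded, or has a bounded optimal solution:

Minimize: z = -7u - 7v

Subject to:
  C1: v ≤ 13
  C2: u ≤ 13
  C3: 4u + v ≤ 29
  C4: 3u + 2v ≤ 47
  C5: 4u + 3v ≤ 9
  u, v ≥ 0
The point (0, 3) satisfies every constraint, so the LP is feasible; the constraints give u ≤ 13 and v ≤ 13, which with u, v ≥ 0 keep the feasible region inside a bounded box. A feasible, bounded LP attains a finite optimum at a vertex.

Evaluating z = -7u - 7v at each vertex:
  (0, 0): z = 0
  (2.25, 0): z = -15.75
  (0, 3): z = -21

Feasible with finite optimum z* = -21 at (0, 3).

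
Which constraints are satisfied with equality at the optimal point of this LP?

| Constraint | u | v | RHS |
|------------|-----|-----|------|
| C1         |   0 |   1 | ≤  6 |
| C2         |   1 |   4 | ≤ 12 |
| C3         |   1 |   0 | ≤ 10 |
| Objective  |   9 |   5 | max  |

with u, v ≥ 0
Optimal: u = 10, v = 0.5
Binding: C2, C3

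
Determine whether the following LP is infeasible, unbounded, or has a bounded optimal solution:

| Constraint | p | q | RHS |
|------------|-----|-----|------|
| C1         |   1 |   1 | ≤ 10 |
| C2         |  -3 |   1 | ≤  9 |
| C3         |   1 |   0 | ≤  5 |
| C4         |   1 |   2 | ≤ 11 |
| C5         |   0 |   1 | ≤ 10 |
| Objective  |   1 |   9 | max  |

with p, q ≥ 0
The point (0, 5.5) satisfies every constraint, so the LP is feasible; the constraints give p ≤ 5 and q ≤ 10, which with p, q ≥ 0 keep the feasible region inside a bounded box. A feasible, bounded LP attains a finite optimum at a vertex.

The LP has an optimal solution: (0, 5.5) with z = 49.5.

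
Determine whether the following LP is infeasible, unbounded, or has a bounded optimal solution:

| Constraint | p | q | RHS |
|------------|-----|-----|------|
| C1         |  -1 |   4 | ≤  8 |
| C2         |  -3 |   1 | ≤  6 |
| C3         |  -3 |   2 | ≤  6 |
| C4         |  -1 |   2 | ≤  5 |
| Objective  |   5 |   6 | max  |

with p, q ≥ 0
Feasible point: (0, 0) satisfies every constraint, so the LP is feasible.
Direction d = (1, 0): for each constraint row a, a·d ≤ 0 —
  (-1)(1) + (4)(0) = -1 ≤ 0
  (-3)(1) + (1)(0) = -3 ≤ 0
  (-3)(1) + (2)(0) = -3 ≤ 0
  (-1)(1) + (2)(0) = -1 ≤ 0
and d ≥ 0, so (0, 0) + t·d stays feasible for every t ≥ 0. Along this ray z = 5p + 6q changes by 5 per unit t, so z → +∞.

Unbounded: there is a feasible ray along which z → +∞.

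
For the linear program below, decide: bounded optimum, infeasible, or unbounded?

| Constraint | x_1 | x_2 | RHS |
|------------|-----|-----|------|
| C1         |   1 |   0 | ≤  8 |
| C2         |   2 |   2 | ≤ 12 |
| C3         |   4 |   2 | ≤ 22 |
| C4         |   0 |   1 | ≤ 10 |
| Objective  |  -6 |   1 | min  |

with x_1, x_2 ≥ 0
The point (5.5, 0) satisfies every constraint, so the LP is feasible; the constraints give x_1 ≤ 8 and x_2 ≤ 10, which with x_1, x_2 ≥ 0 keep the feasible region inside a bounded box. A feasible, bounded LP attains a finite optimum at a vertex.

Feasible with finite optimum z* = -33 at (5.5, 0).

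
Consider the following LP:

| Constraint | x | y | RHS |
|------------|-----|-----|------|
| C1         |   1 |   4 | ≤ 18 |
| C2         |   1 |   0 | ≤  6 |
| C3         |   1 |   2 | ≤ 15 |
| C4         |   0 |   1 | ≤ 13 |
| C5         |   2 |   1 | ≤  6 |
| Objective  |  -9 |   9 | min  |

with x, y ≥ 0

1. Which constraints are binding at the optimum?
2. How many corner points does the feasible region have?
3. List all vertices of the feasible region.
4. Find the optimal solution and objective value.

1. C5, y ≥ 0
2. 4
3. (0, 0), (3, 0), (0.8571, 4.286), (0, 4.5)
4. x = 3, y = 0, z = -27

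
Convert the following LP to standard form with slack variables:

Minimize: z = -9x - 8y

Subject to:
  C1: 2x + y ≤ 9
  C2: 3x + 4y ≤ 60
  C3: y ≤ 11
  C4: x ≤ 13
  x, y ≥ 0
min z = -9x - 8y

s.t.
  2x + y + s1 = 9
  3x + 4y + s2 = 60
  y + s3 = 11
  x + s4 = 13
  x, y, s1, s2, s3, s4 ≥ 0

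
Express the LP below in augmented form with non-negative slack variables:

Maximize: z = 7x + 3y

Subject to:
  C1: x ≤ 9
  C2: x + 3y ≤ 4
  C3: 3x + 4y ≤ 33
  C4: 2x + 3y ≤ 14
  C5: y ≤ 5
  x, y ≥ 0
max z = 7x + 3y

s.t.
  x + s1 = 9
  x + 3y + s2 = 4
  3x + 4y + s3 = 33
  2x + 3y + s4 = 14
  y + s5 = 5
  x, y, s1, s2, s3, s4, s5 ≥ 0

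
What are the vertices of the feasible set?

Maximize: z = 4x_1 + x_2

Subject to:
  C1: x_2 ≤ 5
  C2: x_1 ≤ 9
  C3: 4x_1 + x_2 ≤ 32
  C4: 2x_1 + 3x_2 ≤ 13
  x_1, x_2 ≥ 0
Each vertex is the intersection of two constraint boundaries that also satisfies all remaining constraints:
  x_1 = 0 and x_2 = 0 → (0, 0)
  2x_1 + 3x_2 = 13 and x_2 = 0 → (6.5, 0)
  2x_1 + 3x_2 = 13 and x_1 = 0 → (0, 4.333)

Vertices: (0, 0), (6.5, 0), (0, 4.333)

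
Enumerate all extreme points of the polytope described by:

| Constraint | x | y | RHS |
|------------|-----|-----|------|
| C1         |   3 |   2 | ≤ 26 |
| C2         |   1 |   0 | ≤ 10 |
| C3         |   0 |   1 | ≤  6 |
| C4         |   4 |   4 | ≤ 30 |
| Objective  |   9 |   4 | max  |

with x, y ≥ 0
Each vertex is the intersection of two constraint boundaries that also satisfies all remaining constraints:
  x = 0 and y = 0 → (0, 0)
  4x + 4y = 30 and y = 0 → (7.5, 0)
  y = 6 and 4x + 4y = 30 → (1.5, 6)
  y = 6 and x = 0 → (0, 6)

Vertices: (0, 0), (7.5, 0), (1.5, 6), (0, 6)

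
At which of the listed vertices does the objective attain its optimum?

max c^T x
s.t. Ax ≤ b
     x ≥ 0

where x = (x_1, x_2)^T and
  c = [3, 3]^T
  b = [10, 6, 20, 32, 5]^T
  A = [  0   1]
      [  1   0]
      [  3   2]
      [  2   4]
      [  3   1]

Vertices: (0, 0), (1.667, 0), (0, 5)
Evaluating z = 3x_1 + 3x_2 at each vertex:
  (0, 0): z = 0
  (1.667, 0): z = 5
  (0, 5): z = 15

The largest value is z = 15, attained at (0, 5).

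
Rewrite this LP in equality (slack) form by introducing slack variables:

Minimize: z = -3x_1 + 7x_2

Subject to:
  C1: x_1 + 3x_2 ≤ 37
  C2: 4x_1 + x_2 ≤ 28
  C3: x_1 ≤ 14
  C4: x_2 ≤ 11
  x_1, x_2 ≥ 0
min z = -3x_1 + 7x_2

s.t.
  x_1 + 3x_2 + s1 = 37
  4x_1 + x_2 + s2 = 28
  x_1 + s3 = 14
  x_2 + s4 = 11
  x_1, x_2, s1, s2, s3, s4 ≥ 0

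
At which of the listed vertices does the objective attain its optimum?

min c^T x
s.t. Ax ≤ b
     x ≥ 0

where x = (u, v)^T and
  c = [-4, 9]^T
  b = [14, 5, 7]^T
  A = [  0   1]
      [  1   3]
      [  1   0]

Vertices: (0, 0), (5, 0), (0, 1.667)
(5, 0) with z = -20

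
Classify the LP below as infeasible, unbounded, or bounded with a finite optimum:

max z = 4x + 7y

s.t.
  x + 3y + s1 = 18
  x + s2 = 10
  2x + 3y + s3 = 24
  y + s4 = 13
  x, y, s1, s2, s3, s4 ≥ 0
The point (6, 4) satisfies every constraint, so the LP is feasible; the constraints give x ≤ 10 and y ≤ 13, which with x, y ≥ 0 keep the feasible region inside a bounded box. A feasible, bounded LP attains a finite optimum at a vertex.

Bounded optimum: z* = 52 at (6, 4).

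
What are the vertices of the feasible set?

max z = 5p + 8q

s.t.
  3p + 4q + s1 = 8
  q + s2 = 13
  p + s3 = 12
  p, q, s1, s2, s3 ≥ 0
Each vertex is the intersection of two constraint boundaries that also satisfies all remaining constraints:
  p = 0 and q = 0 → (0, 0)
  3p + 4q = 8 and q = 0 → (2.667, 0)
  3p + 4q = 8 and p = 0 → (0, 2)

Vertices: (0, 0), (2.667, 0), (0, 2)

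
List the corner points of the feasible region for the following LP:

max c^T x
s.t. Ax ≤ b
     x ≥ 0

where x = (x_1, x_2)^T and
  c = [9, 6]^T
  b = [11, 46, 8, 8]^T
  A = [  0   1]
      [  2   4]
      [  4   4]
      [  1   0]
Each vertex is the intersection of two constraint boundaries that also satisfies all remaining constraints:
  x_1 = 0 and x_2 = 0 → (0, 0)
  4x_1 + 4x_2 = 8 and x_2 = 0 → (2, 0)
  4x_1 + 4x_2 = 8 and x_1 = 0 → (0, 2)

Vertices: (0, 0), (2, 0), (0, 2)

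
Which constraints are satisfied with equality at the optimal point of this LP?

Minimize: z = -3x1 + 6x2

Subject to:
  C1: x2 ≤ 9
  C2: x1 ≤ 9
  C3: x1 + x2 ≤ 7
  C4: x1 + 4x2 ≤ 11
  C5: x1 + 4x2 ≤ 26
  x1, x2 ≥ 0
Optimal: x1 = 7, x2 = 0
Binding: C3, x2 ≥ 0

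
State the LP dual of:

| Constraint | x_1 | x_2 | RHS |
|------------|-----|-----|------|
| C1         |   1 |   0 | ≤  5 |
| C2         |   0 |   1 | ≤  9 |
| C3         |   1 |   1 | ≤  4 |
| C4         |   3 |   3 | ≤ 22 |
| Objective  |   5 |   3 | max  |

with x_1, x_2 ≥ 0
Minimize: z = 5y1 + 9y2 + 4y3 + 22y4

Subject to:
  C1: -y1 - y3 - 3y4 ≤ -5
  C2: -y2 - y3 - 3y4 ≤ -3
  y1, y2, y3, y4 ≥ 0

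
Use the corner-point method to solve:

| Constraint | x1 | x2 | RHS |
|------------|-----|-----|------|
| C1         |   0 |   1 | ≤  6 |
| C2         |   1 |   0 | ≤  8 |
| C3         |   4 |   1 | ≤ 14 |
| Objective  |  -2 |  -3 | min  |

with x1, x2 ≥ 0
x1 = 2, x2 = 6, z = -22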